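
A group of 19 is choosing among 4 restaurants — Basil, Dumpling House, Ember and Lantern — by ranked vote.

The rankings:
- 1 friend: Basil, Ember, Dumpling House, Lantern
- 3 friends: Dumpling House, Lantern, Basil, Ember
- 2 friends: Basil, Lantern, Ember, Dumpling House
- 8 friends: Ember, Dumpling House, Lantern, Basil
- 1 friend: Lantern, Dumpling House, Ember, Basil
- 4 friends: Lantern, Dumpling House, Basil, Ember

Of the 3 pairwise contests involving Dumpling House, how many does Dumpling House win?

Dumpling House against each rival (19 friends):
Dumpling House vs Basil: Dumpling House preferred on 3+8+1+4 = 16 ballots; Dumpling House wins 16–3.
Dumpling House vs Ember: Ember wins 11–8.
Dumpling House–Lantern: Dumpling House 12–7.
Dumpling House beats Basil, Lantern; loses to Ember — 2 pairwise wins.

2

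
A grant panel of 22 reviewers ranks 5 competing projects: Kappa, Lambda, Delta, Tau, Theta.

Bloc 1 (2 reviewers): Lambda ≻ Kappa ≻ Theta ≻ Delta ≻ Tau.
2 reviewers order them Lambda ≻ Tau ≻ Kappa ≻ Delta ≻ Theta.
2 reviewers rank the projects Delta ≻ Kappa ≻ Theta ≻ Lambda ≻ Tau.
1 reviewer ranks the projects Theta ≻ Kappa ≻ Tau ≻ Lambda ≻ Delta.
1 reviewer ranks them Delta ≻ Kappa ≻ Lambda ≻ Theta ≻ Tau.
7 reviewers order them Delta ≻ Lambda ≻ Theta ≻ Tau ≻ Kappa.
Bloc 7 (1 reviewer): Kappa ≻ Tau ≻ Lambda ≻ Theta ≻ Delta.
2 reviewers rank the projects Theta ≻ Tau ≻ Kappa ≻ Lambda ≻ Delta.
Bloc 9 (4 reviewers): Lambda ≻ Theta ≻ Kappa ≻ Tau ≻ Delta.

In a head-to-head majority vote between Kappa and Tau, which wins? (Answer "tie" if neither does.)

Ballots ranking Kappa above Tau: 2 + 2 + 1 + 1 + 1 + 4 = 11.
Ballots ranking Tau above Kappa: 22 − 11 = 11.
11–11: the pair ties.

tie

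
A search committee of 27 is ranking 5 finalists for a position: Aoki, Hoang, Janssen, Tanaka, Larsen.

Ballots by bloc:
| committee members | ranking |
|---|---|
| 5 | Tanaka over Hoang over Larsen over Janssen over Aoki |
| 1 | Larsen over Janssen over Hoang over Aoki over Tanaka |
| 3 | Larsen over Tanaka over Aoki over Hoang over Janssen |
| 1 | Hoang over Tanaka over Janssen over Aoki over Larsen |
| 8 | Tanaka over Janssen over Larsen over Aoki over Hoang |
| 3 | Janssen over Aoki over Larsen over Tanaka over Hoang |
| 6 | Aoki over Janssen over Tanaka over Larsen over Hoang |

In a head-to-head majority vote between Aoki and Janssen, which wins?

Janssen

Ballots ranking Aoki above Janssen: 3 + 6 = 9.
Ballots ranking Janssen above Aoki: 27 − 9 = 18.
Janssen wins the head-to-head 18–9.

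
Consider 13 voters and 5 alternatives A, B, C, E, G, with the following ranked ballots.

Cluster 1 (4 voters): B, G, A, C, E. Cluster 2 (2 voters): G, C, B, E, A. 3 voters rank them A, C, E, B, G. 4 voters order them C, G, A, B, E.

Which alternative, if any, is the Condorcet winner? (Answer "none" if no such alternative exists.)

none

Pairwise majorities:
A vs B: A, 7–6.
A vs C: 7 to 6, A.
A vs E: A, 11–2.
A–G: G 10–3.
B vs C: B preferred on 4 ballots; C wins 9–4.
B vs E: 10 to 3, B.
B vs G: B is ranked higher on 4+3 = 7 ballots, G on 6. B wins 7–6.
C–E: C 13–0.
C vs G: C, 7–6.
E vs G: E preferred on 3 ballots; G wins 10–3.
Each alternative drops at least one matchup (A loses to G; B loses to A; C loses to A; E loses to A; G loses to B); the cycle A beats B beats G beats A rules out a Condorcet winner.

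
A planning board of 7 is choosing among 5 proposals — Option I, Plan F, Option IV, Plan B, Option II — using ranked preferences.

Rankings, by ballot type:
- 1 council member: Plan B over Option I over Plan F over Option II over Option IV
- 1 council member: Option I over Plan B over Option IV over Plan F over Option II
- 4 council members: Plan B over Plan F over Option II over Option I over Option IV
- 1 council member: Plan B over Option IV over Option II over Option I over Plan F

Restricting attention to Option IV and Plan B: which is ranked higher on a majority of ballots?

Plan B

No ballot ranks Option IV above Plan B: 0.
Ballots ranking Plan B above Option IV: 7 − 0 = 7.
Plan B wins the head-to-head 7–0.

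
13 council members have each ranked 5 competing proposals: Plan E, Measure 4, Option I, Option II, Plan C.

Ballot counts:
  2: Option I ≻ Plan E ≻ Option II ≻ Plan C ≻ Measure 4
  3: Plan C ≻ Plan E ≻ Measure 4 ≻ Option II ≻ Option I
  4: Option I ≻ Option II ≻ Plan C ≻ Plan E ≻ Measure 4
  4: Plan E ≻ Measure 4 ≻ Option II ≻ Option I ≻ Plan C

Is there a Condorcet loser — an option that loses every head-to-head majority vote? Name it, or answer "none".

none

Head-to-head results (13 council members):
Plan E vs Measure 4: Plan E wins 13–0.
Plan E vs Option I: Plan E preferred on 3+4 = 7 ballots; Plan E wins 7–6.
Plan E vs Option II: Plan E wins 9–4.
Plan E vs Plan C: 2+4 = 6 for Plan E, 7 for Plan C — Plan C by 7–6.
Measure 4 vs Option I: Measure 4 preferred on 3+4 = 7 ballots; Measure 4 wins 7–6.
Measure 4 vs Option II: Measure 4 is ranked higher on 3+4 = 7 ballots, Option II on 6. Measure 4 wins 7–6.
Measure 4 vs Plan C: Measure 4 is ranked higher on 4 ballots, Plan C on 9. Plan C wins 9–4.
Option I vs Option II: 6 to 7, Option II.
Option I vs Plan C: Option I wins 10–3.
Option II vs Plan C: 2+4+4 = 10 for Option II, 3 for Plan C — Option II by 10–3.
Each option has at least one pairwise win (Plan E beats Measure 4; Measure 4 beats Option I; Option I beats Plan C; Option II beats Option I; Plan C beats Plan E) — no Condorcet loser.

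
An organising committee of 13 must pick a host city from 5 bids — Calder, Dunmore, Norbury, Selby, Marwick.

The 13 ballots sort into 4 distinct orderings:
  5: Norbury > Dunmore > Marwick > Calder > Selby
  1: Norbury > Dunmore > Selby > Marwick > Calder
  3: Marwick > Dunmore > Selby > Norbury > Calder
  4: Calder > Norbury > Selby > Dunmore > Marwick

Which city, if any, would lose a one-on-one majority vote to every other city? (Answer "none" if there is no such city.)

Head-to-head results (13 organisers):
Calder vs Dunmore: Dunmore, 9–4.
Calder vs Norbury: 4 for Calder, 9 for Norbury — Norbury by 9–4.
Calder vs Selby: 5+4 = 9 for Calder, 4 for Selby — Calder by 9–4.
Calder vs Marwick: Calder is ranked higher on 4 ballots, Marwick on 9. Marwick wins 9–4.
Dunmore vs Norbury: 3 to 10, Norbury.
Dunmore–Selby: Dunmore 9–4.
Dunmore vs Marwick: Dunmore preferred on 5+1+4 = 10 ballots; Dunmore wins 10–3.
Norbury vs Selby: Norbury, 10–3.
Norbury vs Marwick: Norbury, 10–3.
Selby vs Marwick: 1+4 = 5 for Selby, 8 for Marwick — Marwick by 8–5.
Selby is beaten in every head-to-head and is the Condorcet loser.

Selby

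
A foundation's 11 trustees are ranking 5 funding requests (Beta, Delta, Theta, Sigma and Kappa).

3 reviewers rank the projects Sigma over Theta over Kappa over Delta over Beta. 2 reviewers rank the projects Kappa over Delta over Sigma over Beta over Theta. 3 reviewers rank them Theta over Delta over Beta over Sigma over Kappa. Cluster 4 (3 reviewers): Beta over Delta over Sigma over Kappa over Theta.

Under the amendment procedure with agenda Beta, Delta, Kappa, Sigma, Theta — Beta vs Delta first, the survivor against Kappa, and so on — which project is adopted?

Theta

Round 1: Beta vs Delta — 3–8, Delta advances.
Round 2: Delta vs Kappa — 6–5, Delta advances.
Round 3: Delta vs Sigma — 8–3, Delta advances.
Round 4: Delta vs Theta — 5–6, Theta advances.
Theta survives the agenda.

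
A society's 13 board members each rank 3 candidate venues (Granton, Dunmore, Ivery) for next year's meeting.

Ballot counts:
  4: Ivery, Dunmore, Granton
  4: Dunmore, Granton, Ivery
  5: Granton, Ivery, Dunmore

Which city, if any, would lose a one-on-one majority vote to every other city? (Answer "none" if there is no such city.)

Pairwise majorities:
Granton vs Dunmore: Dunmore, 8–5.
Granton vs Ivery: Granton wins 9–4.
Dunmore vs Ivery: 4 to 9, Ivery.
Each city has at least one pairwise win (Granton beats Ivery; Dunmore beats Granton; Ivery beats Dunmore) — no Condorcet loser.

none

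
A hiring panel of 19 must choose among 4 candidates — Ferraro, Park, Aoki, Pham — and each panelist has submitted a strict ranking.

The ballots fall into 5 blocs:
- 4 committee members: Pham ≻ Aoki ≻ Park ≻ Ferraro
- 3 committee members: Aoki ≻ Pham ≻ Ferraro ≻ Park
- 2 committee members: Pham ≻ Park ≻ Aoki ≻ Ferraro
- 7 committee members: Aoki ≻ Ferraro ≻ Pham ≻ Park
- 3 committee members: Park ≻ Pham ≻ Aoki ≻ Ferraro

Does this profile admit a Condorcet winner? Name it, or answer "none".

Aoki

Pairwise majorities:
Ferraro–Park: Ferraro 10–9.
Ferraro–Aoki: Aoki 19–0.
Ferraro–Pham: Pham 12–7.
Park vs Aoki: Aoki, 14–5.
Park vs Pham: Pham, 16–3.
Aoki–Pham: Aoki 10–9.
Aoki wins every pairwise contest, so Aoki is the Condorcet winner.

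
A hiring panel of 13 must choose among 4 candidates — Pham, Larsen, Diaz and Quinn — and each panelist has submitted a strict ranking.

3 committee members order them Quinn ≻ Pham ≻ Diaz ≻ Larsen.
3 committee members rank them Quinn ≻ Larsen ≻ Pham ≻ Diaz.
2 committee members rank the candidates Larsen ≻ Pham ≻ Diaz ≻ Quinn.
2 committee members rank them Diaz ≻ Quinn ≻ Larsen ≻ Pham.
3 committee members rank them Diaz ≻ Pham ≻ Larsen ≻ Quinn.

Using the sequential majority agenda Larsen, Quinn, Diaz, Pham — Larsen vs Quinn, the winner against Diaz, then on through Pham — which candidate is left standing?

Round 1: Larsen vs Quinn — 5–8, Quinn advances.
Round 2: Quinn vs Diaz — 6–7, Diaz advances.
Round 3: Diaz vs Pham — 5–8, Pham advances.
Pham survives the agenda.

Pham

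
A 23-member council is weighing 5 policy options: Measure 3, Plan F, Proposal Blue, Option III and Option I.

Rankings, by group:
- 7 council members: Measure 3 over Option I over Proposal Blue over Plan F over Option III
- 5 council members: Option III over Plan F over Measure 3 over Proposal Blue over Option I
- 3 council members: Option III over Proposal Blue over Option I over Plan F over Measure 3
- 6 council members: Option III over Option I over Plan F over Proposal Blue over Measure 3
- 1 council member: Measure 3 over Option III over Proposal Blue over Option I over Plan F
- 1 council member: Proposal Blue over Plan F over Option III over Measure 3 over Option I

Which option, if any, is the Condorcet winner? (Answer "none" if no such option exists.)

Head-to-head results (23 council members):
Measure 3–Plan F: Plan F 15–8.
Measure 3–Proposal Blue: Measure 3 13–10.
Measure 3 vs Option III: Option III wins 15–8.
Measure 3 vs Option I: Measure 3, 14–9.
Plan F vs Proposal Blue: Proposal Blue wins 12–11.
Plan F vs Option III: Option III, 15–8.
Plan F vs Option I: Option I wins 17–6.
Proposal Blue–Option III: Option III 15–8.
Proposal Blue vs Option I: Option I wins 13–10.
Option III–Option I: Option III 16–7.
Only Option III has no losses; Option III is the Condorcet winner.

Option III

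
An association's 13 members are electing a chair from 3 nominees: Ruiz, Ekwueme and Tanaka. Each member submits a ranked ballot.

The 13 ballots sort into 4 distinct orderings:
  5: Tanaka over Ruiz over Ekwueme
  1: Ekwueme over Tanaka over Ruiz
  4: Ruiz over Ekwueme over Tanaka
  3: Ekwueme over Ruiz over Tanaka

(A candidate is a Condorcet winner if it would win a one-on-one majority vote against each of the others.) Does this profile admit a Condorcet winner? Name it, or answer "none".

Ruiz

Pairwise majorities:
Ruiz vs Ekwueme: Ruiz wins 9–4.
Ruiz vs Tanaka: Ruiz wins 7–6.
Ekwueme vs Tanaka: Ekwueme, 8–5.
Ruiz defeats every rival head-to-head and is the Condorcet winner.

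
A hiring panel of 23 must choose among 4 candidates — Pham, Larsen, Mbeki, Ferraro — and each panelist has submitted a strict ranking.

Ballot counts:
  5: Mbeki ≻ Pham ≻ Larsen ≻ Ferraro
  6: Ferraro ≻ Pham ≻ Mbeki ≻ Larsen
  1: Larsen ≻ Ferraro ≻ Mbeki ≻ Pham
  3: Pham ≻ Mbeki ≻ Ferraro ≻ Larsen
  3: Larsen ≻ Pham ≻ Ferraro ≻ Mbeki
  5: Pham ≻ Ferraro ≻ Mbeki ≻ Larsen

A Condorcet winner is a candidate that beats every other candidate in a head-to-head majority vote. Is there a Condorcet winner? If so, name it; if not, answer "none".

Pairwise majorities:
Pham vs Larsen: 5+6+3+5 = 19 for Pham, 4 for Larsen — Pham by 19–4.
Pham vs Mbeki: Pham preferred on 6+3+3+5 = 17 ballots; Pham wins 17–6.
Pham vs Ferraro: Pham, 16–7.
Larsen vs Mbeki: Mbeki, 19–4.
Larsen–Ferraro: Ferraro 14–9.
Mbeki vs Ferraro: Mbeki is ranked higher on 5+3 = 8 ballots, Ferraro on 15. Ferraro wins 15–8.
Pham beats each of Larsen, Mbeki, Ferraro — Pham is the Condorcet winner.

Pham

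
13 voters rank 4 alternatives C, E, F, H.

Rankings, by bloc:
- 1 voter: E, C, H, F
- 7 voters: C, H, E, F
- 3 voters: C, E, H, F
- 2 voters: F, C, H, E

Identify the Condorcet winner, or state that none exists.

C

Head-to-head results (13 voters):
C vs E: 7+3+2 = 12 for C, 1 for E — C by 12–1.
C vs F: C, 11–2.
C vs H: 13 to 0, C.
E vs F: E wins 11–2.
E vs H: H, 9–4.
F–H: H 11–2.
C wins every pairwise contest, so C is the Condorcet winner.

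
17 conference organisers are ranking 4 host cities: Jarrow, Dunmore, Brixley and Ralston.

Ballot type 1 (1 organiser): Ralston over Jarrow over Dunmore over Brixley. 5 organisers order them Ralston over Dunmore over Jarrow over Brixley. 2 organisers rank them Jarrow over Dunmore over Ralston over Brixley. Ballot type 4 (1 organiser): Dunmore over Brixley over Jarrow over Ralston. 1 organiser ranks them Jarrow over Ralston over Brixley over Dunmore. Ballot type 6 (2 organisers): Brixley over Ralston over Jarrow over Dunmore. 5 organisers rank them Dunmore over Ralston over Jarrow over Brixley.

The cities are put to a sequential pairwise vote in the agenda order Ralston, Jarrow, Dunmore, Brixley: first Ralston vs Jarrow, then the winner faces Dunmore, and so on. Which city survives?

Round 1: Ralston vs Jarrow — 13–4, Ralston advances.
Round 2: Ralston vs Dunmore — 9–8, Ralston advances.
Round 3: Ralston vs Brixley — 14–3, Ralston advances.
Ralston survives the agenda.

Ralston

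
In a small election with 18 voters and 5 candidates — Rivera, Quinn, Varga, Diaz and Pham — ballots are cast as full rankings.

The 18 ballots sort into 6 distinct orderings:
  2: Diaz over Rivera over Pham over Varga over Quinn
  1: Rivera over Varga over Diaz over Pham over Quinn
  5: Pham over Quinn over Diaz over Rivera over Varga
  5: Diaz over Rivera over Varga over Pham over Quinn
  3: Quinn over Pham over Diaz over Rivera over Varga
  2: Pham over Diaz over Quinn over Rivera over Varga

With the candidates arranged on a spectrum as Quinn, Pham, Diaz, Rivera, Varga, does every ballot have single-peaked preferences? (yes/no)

Axis positions: Quinn=1, Pham=2, Diaz=3, Rivera=4, Varga=5.
Cluster 1 (peak Diaz at position 3): ranking walks positions 3-4-2-5-1, expanding outward from the peak — single-peaked.
Cluster 2 (peak Rivera at position 4): ranking walks positions 4-5-3-2-1, expanding outward from the peak — single-peaked.
Cluster 3 (peak Pham at position 2): ranking walks positions 2-1-3-4-5, expanding outward from the peak — single-peaked.
Cluster 4 (peak Diaz at position 3): ranking walks positions 3-4-5-2-1, expanding outward from the peak — single-peaked.
Cluster 5 (peak Quinn at position 1): ranking walks positions 1-2-3-4-5, expanding outward from the peak — single-peaked.
Cluster 6 (peak Pham at position 2): ranking walks positions 2-3-1-4-5, expanding outward from the peak — single-peaked.
Every ranking is single-peaked on this axis.

yes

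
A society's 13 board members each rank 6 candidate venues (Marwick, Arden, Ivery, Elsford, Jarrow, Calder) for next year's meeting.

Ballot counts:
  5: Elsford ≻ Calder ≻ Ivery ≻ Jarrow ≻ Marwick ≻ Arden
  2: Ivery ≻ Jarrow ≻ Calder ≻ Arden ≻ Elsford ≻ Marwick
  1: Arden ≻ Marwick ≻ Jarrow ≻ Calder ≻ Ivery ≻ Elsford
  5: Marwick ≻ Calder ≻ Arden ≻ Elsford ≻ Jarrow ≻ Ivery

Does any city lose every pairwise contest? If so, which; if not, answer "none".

none

Pairwise majorities:
Marwick vs Arden: Marwick is ranked higher on 5+5 = 10 ballots, Arden on 3. Marwick wins 10–3.
Marwick vs Ivery: Ivery, 7–6.
Marwick vs Elsford: Marwick is ranked higher on 1+5 = 6 ballots, Elsford on 7. Elsford wins 7–6.
Marwick–Jarrow: Jarrow 7–6.
Marwick vs Calder: Marwick is ranked higher on 1+5 = 6 ballots, Calder on 7. Calder wins 7–6.
Arden–Ivery: Ivery 7–6.
Arden vs Elsford: Arden, 8–5.
Arden vs Jarrow: Arden preferred on 1+5 = 6 ballots; Jarrow wins 7–6.
Arden vs Calder: 1 for Arden, 12 for Calder — Calder by 12–1.
Ivery–Elsford: Elsford 10–3.
Ivery–Jarrow: Ivery 7–6.
Ivery vs Calder: Calder, 11–2.
Elsford–Jarrow: Elsford 10–3.
Elsford vs Calder: Calder wins 8–5.
Jarrow vs Calder: 3 to 10, Calder.
Every city wins at least one matchup (Marwick beats Arden; Arden beats Elsford; Ivery beats Marwick; Elsford beats Marwick; Jarrow beats Marwick; Calder beats Marwick), so there is no Condorcet loser.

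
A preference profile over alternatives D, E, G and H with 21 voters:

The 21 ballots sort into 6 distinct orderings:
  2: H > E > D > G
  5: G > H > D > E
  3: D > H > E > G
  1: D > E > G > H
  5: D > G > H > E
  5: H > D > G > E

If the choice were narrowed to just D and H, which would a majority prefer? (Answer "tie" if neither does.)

Ballots ranking D above H: 3 + 1 + 5 = 9.
Ballots ranking H above D: 21 − 9 = 12.
H wins the head-to-head 12–9.

H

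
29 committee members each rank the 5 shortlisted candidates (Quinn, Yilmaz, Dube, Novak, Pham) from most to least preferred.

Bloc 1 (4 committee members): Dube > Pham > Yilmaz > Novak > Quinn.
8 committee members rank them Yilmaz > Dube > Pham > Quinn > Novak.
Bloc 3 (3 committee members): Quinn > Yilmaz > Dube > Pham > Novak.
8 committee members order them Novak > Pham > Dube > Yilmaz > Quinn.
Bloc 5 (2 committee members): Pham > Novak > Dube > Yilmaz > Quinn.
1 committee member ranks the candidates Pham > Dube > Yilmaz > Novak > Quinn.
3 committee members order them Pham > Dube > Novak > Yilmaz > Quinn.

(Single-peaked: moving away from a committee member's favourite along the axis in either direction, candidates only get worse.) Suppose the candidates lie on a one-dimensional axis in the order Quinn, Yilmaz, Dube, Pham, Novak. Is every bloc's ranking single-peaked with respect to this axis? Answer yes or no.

Axis positions: Quinn=1, Yilmaz=2, Dube=3, Pham=4, Novak=5.
Bloc 1 (peak Dube at position 3): ranking walks positions 3-4-2-5-1, expanding outward from the peak — single-peaked.
Bloc 2 (peak Yilmaz at position 2): ranking walks positions 2-3-4-1-5, expanding outward from the peak — single-peaked.
Bloc 3 (peak Quinn at position 1): ranking walks positions 1-2-3-4-5, expanding outward from the peak — single-peaked.
Bloc 4 (peak Novak at position 5): ranking walks positions 5-4-3-2-1, expanding outward from the peak — single-peaked.
Bloc 5 (peak Pham at position 4): ranking walks positions 4-5-3-2-1, expanding outward from the peak — single-peaked.
Bloc 6 (peak Pham at position 4): ranking walks positions 4-3-2-5-1, expanding outward from the peak — single-peaked.
Bloc 7 (peak Pham at position 4): ranking walks positions 4-3-5-2-1, expanding outward from the peak — single-peaked.
Every ranking is single-peaked on this axis.

yes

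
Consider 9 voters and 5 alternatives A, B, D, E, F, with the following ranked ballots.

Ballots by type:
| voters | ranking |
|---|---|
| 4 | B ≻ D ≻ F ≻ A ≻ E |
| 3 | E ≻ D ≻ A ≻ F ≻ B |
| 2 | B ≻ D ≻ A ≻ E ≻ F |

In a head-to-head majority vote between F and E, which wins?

Ballots ranking F above E: 4.
Ballots ranking E above F: 9 − 4 = 5.
E wins the head-to-head 5–4.

E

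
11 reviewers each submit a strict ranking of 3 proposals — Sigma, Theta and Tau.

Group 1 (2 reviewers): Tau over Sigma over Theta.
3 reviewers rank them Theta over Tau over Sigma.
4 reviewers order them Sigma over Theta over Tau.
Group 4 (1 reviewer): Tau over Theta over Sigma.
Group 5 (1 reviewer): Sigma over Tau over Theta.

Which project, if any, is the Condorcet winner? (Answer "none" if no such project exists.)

none

Head-to-head results (11 reviewers):
Sigma vs Theta: 7 to 4, Sigma.
Sigma vs Tau: 4+1 = 5 for Sigma, 6 for Tau — Tau by 6–5.
Theta vs Tau: 7 to 4, Theta.
Every project loses at least once (Sigma loses to Tau; Theta loses to Sigma; Tau loses to Theta). The majority relation contains the cycle Sigma beats Theta beats Tau beats Sigma, so there is no Condorcet winner.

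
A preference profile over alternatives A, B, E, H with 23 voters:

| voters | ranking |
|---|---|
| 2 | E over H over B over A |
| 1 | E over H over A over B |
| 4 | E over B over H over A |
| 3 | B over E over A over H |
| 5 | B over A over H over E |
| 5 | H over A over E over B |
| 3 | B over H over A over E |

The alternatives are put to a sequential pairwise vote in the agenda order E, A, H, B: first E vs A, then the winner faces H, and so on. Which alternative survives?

Round 1: E vs A — 10–13, A advances.
Round 2: A vs H — 8–15, H advances.
Round 3: H vs B — 8–15, B advances.
B survives the agenda.

B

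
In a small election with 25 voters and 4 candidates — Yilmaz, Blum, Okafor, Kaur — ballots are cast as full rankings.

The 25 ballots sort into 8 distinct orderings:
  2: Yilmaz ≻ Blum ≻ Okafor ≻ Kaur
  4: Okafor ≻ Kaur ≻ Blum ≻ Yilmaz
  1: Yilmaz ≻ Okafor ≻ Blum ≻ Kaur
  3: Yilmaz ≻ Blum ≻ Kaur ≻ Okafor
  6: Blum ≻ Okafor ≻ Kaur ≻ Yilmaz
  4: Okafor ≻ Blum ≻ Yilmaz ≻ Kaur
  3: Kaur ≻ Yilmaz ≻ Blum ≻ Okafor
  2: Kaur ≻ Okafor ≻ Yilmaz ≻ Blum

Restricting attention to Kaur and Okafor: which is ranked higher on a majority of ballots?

Okafor

Ballots ranking Kaur above Okafor: 3 + 3 + 2 = 8.
Ballots ranking Okafor above Kaur: 25 − 8 = 17.
Okafor wins the head-to-head 17–8.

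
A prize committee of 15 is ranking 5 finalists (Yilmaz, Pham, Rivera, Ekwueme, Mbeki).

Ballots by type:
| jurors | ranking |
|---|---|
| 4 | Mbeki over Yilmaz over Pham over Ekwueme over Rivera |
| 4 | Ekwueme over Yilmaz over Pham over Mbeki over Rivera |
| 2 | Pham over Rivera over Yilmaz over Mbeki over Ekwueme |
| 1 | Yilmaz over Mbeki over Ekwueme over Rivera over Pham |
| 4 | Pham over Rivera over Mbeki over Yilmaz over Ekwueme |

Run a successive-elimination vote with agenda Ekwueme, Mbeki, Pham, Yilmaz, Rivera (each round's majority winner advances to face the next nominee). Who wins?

Yilmaz

Round 1: Ekwueme vs Mbeki — 4–11, Mbeki advances.
Round 2: Mbeki vs Pham — 5–10, Pham advances.
Round 3: Pham vs Yilmaz — 6–9, Yilmaz advances.
Round 4: Yilmaz vs Rivera — 9–6, Yilmaz advances.
Yilmaz survives the agenda.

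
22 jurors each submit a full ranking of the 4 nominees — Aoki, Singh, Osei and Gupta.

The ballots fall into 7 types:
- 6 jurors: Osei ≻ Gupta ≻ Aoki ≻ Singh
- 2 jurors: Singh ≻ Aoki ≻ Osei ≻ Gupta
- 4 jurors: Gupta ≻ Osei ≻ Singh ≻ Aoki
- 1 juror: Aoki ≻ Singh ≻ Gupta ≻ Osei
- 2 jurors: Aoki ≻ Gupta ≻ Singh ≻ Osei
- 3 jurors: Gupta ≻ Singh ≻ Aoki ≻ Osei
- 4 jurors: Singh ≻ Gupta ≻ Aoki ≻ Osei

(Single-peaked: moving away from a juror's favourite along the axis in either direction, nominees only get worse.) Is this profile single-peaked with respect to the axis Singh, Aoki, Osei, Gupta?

no

Axis positions: Singh=1, Aoki=2, Osei=3, Gupta=4.
Type 1 (peak Osei at position 3): ranking walks positions 3-4-2-1, expanding outward from the peak — single-peaked.
Type 2 (peak Singh at position 1): ranking walks positions 1-2-3-4, expanding outward from the peak — single-peaked.
Type 3: ranking walks positions 4-3-1-2; Singh is ranked above Aoki even though Aoki lies between Singh and the peak Gupta on the axis — preferences dip and rise again. Not single-peaked.
Type 4: ranking walks positions 2-1-4-3; Gupta is ranked above Osei even though Osei lies between Gupta and the peak Aoki on the axis — preferences dip and rise again. Not single-peaked.
Type 5: ranking walks positions 2-4-1-3; Gupta is ranked above Osei even though Osei lies between Gupta and the peak Aoki on the axis — preferences dip and rise again. Not single-peaked.
Type 6: ranking walks positions 4-1-2-3; Singh is ranked above Osei even though Osei lies between Singh and the peak Gupta on the axis — preferences dip and rise again. Not single-peaked.
Type 7: ranking walks positions 1-4-2-3; Gupta is ranked above Aoki even though Aoki lies between Gupta and the peak Singh on the axis — preferences dip and rise again. Not single-peaked.
Type 3 violates single-peakedness, so the profile is not single-peaked on this axis.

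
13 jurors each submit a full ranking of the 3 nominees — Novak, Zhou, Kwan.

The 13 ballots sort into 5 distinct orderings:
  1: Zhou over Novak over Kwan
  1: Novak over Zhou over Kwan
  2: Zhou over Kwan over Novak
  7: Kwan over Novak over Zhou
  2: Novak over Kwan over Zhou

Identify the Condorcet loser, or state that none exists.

Zhou

Pairwise majorities:
Novak–Zhou: Novak 10–3.
Novak vs Kwan: Kwan, 9–4.
Zhou vs Kwan: 4 to 9, Kwan.
Only Zhou has no wins; Zhou is the Condorcet loser.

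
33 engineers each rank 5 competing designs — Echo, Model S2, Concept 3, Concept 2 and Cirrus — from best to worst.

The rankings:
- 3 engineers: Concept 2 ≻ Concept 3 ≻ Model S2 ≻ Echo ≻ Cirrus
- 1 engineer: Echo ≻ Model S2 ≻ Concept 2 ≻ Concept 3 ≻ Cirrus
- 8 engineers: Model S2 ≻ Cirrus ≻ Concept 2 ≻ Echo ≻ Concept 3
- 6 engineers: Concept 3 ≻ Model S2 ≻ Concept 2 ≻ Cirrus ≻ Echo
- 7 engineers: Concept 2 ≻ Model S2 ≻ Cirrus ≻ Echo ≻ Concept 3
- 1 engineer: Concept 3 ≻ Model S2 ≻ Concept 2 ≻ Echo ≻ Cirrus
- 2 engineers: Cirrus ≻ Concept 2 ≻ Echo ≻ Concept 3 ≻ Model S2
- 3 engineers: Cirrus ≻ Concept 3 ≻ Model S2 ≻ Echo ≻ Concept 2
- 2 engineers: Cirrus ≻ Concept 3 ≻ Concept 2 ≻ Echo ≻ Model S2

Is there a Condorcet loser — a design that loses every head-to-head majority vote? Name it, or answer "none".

Head-to-head results (33 engineers):
Echo vs Model S2: Echo is ranked higher on 1+2+2 = 5 ballots, Model S2 on 28. Model S2 wins 28–5.
Echo vs Concept 3: 18 to 15, Echo.
Echo–Concept 2: Concept 2 29–4.
Echo vs Cirrus: Echo is ranked higher on 3+1+1 = 5 ballots, Cirrus on 28. Cirrus wins 28–5.
Model S2 vs Concept 3: 16 to 17, Concept 3.
Model S2–Concept 2: Model S2 19–14.
Model S2 vs Cirrus: Model S2, 26–7.
Concept 3 vs Concept 2: Concept 3 preferred on 6+1+3+2 = 12 ballots; Concept 2 wins 21–12.
Concept 3 vs Cirrus: Cirrus, 22–11.
Concept 2 vs Cirrus: Concept 2 is ranked higher on 3+1+6+7+1 = 18 ballots, Cirrus on 15. Concept 2 wins 18–15.
No design is winless: Echo beats Concept 3; Model S2 beats Echo; Concept 3 beats Model S2; Concept 2 beats Echo; Cirrus beats Echo. There is no Condorcet loser.

none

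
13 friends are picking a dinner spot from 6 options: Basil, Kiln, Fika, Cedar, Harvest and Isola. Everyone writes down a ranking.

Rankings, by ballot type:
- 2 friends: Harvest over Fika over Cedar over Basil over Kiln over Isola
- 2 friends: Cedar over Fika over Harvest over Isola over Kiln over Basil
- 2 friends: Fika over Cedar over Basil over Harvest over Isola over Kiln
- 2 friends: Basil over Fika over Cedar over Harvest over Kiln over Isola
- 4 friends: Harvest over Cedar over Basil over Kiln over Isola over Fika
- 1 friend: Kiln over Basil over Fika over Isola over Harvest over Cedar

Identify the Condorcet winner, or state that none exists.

none

Pairwise majorities:
Basil vs Kiln: Basil, 10–3.
Basil vs Fika: Basil wins 7–6.
Basil–Cedar: Cedar 10–3.
Basil–Harvest: Harvest 8–5.
Basil–Isola: Basil 11–2.
Kiln vs Fika: Fika, 8–5.
Kiln vs Cedar: Cedar wins 12–1.
Kiln–Harvest: Harvest 12–1.
Kiln vs Isola: Kiln, 9–4.
Fika–Cedar: Fika 7–6.
Fika–Harvest: Fika 7–6.
Fika–Isola: Fika 9–4.
Cedar vs Harvest: Harvest, 7–6.
Cedar vs Isola: Cedar wins 12–1.
Harvest vs Isola: Harvest, 12–1.
Each restaurant drops at least one matchup (Basil loses to Cedar; Kiln loses to Basil; Fika loses to Basil; Cedar loses to Fika; Harvest loses to Fika; Isola loses to Basil); the cycle Basil > Fika > Cedar > Basil rules out a Condorcet winner.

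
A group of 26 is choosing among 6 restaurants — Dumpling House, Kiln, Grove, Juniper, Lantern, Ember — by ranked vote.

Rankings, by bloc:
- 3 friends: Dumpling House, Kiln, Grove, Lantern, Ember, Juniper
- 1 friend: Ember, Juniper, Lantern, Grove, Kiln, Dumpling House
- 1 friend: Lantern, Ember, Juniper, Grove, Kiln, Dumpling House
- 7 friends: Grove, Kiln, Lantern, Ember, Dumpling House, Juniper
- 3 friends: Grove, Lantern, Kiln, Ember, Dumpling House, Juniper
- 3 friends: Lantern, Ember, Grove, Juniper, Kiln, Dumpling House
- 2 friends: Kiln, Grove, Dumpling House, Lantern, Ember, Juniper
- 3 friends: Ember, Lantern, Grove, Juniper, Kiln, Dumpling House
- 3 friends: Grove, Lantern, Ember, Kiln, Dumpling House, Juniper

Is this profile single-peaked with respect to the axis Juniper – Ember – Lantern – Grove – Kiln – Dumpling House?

yes

Axis positions: Juniper=1, Ember=2, Lantern=3, Grove=4, Kiln=5, Dumpling House=6.
Bloc 1 (peak Dumpling House at position 6): ranking walks positions 6-5-4-3-2-1, expanding outward from the peak — single-peaked.
Bloc 2 (peak Ember at position 2): ranking walks positions 2-1-3-4-5-6, expanding outward from the peak — single-peaked.
Bloc 3 (peak Lantern at position 3): ranking walks positions 3-2-1-4-5-6, expanding outward from the peak — single-peaked.
Bloc 4 (peak Grove at position 4): ranking walks positions 4-5-3-2-6-1, expanding outward from the peak — single-peaked.
Bloc 5 (peak Grove at position 4): ranking walks positions 4-3-5-2-6-1, expanding outward from the peak — single-peaked.
Bloc 6 (peak Lantern at position 3): ranking walks positions 3-2-4-1-5-6, expanding outward from the peak — single-peaked.
Bloc 7 (peak Kiln at position 5): ranking walks positions 5-4-6-3-2-1, expanding outward from the peak — single-peaked.
Bloc 8 (peak Ember at position 2): ranking walks positions 2-3-4-1-5-6, expanding outward from the peak — single-peaked.
Bloc 9 (peak Grove at position 4): ranking walks positions 4-3-2-5-6-1, expanding outward from the peak — single-peaked.
Every ranking is single-peaked on this axis.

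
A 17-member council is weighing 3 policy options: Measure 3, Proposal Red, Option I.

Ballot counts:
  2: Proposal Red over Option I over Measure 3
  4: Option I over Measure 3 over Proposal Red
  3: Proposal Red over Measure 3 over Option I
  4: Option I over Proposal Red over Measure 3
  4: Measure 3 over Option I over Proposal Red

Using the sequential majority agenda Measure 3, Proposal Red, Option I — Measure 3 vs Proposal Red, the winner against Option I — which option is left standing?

Round 1: Measure 3 vs Proposal Red — 8–9, Proposal Red advances.
Round 2: Proposal Red vs Option I — 5–12, Option I advances.
Option I survives the agenda.

Option I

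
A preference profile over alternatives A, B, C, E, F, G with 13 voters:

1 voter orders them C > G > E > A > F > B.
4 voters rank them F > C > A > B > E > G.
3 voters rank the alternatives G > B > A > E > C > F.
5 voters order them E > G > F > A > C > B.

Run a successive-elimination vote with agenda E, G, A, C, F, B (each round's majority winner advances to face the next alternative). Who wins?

Round 1: E vs G — 9–4, E advances.
Round 2: E vs A — 6–7, A advances.
Round 3: A vs C — 8–5, A advances.
Round 4: A vs F — 4–9, F advances.
Round 5: F vs B — 10–3, F advances.
F survives the agenda.

F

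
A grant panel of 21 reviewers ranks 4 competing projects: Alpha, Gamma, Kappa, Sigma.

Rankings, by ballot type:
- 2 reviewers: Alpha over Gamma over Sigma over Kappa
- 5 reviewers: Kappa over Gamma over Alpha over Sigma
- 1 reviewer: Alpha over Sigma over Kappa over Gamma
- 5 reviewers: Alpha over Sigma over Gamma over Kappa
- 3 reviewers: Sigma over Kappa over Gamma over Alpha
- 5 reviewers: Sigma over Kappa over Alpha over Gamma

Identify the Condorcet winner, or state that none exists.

Check each pair by majority over 21 ballots:
Alpha vs Gamma: Alpha wins 13–8.
Alpha vs Kappa: Kappa, 13–8.
Alpha vs Sigma: Alpha, 13–8.
Gamma vs Kappa: Kappa, 14–7.
Gamma–Sigma: Sigma 14–7.
Kappa vs Sigma: Kappa preferred on 5 ballots; Sigma wins 16–5.
Every project loses at least once (Alpha loses to Kappa; Gamma loses to Alpha; Kappa loses to Sigma; Sigma loses to Alpha). The majority relation contains the cycle Alpha > Sigma > Kappa > Alpha, so there is no Condorcet winner.

none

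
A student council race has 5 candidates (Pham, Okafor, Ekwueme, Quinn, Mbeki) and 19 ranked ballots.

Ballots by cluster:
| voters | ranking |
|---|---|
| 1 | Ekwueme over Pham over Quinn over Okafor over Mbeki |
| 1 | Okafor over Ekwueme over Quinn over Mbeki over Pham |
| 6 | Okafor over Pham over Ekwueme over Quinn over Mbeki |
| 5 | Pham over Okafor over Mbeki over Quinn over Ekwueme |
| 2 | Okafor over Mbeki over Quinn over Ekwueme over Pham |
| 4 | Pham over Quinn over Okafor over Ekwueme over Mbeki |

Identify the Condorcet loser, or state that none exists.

Head-to-head results (19 voters):
Pham vs Okafor: Pham wins 10–9.
Pham–Ekwueme: Pham 15–4.
Pham vs Quinn: Pham preferred on 1+6+5+4 = 16 ballots; Pham wins 16–3.
Pham vs Mbeki: Pham wins 16–3.
Okafor vs Ekwueme: Okafor, 18–1.
Okafor vs Quinn: Okafor wins 14–5.
Okafor vs Mbeki: 1+1+6+5+2+4 = 19 for Okafor, 0 for Mbeki — Okafor by 19–0.
Ekwueme–Quinn: Quinn 11–8.
Ekwueme vs Mbeki: Ekwueme wins 12–7.
Quinn vs Mbeki: 12 to 7, Quinn.
Mbeki loses to every other candidate — it is the Condorcet loser.

Mbeki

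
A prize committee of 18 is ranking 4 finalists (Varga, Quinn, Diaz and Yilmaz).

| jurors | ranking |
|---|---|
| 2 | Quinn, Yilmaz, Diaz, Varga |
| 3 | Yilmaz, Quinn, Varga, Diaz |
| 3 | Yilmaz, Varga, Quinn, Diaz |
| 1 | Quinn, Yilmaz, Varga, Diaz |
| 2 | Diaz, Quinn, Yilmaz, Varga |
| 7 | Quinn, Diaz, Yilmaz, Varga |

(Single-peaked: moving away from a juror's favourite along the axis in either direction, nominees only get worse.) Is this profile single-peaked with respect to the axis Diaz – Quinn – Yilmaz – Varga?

yes

Axis positions: Diaz=1, Quinn=2, Yilmaz=3, Varga=4.
Cluster 1 (peak Quinn at position 2): ranking walks positions 2-3-1-4, expanding outward from the peak — single-peaked.
Cluster 2 (peak Yilmaz at position 3): ranking walks positions 3-2-4-1, expanding outward from the peak — single-peaked.
Cluster 3 (peak Yilmaz at position 3): ranking walks positions 3-4-2-1, expanding outward from the peak — single-peaked.
Cluster 4 (peak Quinn at position 2): ranking walks positions 2-3-4-1, expanding outward from the peak — single-peaked.
Cluster 5 (peak Diaz at position 1): ranking walks positions 1-2-3-4, expanding outward from the peak — single-peaked.
Cluster 6 (peak Quinn at position 2): ranking walks positions 2-1-3-4, expanding outward from the peak — single-peaked.
Every ranking is single-peaked on this axis.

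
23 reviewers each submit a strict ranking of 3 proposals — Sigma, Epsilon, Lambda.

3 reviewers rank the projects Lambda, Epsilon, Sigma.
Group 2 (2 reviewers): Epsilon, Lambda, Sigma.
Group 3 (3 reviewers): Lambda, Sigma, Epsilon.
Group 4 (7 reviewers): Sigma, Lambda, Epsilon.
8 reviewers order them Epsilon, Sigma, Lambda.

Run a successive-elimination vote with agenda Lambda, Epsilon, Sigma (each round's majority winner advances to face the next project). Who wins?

Round 1: Lambda vs Epsilon — 13–10, Lambda advances.
Round 2: Lambda vs Sigma — 8–15, Sigma advances.
Sigma survives the agenda.

Sigma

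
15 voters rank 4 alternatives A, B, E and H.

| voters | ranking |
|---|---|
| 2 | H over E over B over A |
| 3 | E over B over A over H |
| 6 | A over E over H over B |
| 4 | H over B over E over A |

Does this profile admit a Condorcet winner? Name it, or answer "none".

E

Check each pair by majority over 15 ballots:
A–B: B 9–6.
A vs E: A preferred on 6 ballots; E wins 9–6.
A vs H: A wins 9–6.
B vs E: E wins 11–4.
B vs H: 3 for B, 12 for H — H by 12–3.
E vs H: 9 to 6, E.
Only E has no losses; E is the Condorcet winner.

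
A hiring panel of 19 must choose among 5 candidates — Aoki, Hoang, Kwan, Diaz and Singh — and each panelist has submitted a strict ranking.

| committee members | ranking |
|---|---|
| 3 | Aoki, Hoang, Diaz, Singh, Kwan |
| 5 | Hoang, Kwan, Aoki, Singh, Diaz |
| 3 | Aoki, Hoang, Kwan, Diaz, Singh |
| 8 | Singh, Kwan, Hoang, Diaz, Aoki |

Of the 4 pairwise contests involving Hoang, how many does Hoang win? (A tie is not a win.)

Hoang against each rival (19 committee members):
Hoang vs Aoki: Hoang, 13–6.
Hoang vs Kwan: 3+5+3 = 11 for Hoang, 8 for Kwan — Hoang by 11–8.
Hoang vs Diaz: Hoang, 19–0.
Hoang vs Singh: 11 to 8, Hoang.
Hoang beats Aoki, Kwan, Diaz, Singh — 4 pairwise wins.

4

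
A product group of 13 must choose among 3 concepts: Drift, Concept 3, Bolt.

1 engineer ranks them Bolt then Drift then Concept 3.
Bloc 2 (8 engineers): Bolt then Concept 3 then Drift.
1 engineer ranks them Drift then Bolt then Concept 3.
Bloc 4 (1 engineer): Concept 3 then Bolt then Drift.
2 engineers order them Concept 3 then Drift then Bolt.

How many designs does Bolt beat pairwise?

2

Bolt against each rival (13 engineers):
Bolt vs Drift: 10 to 3, Bolt.
Bolt vs Concept 3: 10 to 3, Bolt.
Bolt beats Drift, Concept 3 — 2 pairwise wins.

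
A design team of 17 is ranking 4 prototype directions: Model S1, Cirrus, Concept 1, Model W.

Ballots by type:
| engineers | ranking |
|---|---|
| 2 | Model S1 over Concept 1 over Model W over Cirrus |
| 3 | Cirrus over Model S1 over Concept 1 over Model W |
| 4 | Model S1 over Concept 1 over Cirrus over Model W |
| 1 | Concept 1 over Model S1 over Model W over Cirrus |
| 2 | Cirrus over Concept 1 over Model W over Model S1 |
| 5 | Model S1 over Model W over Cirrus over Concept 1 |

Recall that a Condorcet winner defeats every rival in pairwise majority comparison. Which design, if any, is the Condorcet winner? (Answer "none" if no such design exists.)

Model S1

Pairwise majorities:
Model S1 vs Cirrus: Model S1 wins 12–5.
Model S1 vs Concept 1: Model S1 preferred on 2+3+4+5 = 14 ballots; Model S1 wins 14–3.
Model S1 vs Model W: Model S1 is ranked higher on 2+3+4+1+5 = 15 ballots, Model W on 2. Model S1 wins 15–2.
Cirrus vs Concept 1: Cirrus is ranked higher on 3+2+5 = 10 ballots, Concept 1 on 7. Cirrus wins 10–7.
Cirrus–Model W: Cirrus 9–8.
Concept 1 vs Model W: Concept 1 wins 12–5.
Only Model S1 has no losses; Model S1 is the Condorcet winner.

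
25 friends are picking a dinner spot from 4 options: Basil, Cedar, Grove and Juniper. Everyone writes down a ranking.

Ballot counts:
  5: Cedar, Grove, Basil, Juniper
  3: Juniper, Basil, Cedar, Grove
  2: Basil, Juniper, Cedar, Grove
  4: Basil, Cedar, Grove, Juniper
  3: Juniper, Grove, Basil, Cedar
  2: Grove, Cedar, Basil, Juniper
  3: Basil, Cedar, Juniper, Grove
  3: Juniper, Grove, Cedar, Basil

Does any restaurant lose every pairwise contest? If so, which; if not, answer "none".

none

Head-to-head results (25 friends):
Basil vs Cedar: 3+2+4+3+3 = 15 for Basil, 10 for Cedar — Basil by 15–10.
Basil vs Grove: Basil is ranked higher on 3+2+4+3 = 12 ballots, Grove on 13. Grove wins 13–12.
Basil–Juniper: Basil 16–9.
Cedar vs Grove: Cedar is ranked higher on 5+3+2+4+3 = 17 ballots, Grove on 8. Cedar wins 17–8.
Cedar vs Juniper: 14 to 11, Cedar.
Grove–Juniper: Juniper 14–11.
Each restaurant has at least one pairwise win (Basil beats Cedar; Cedar beats Grove; Grove beats Basil; Juniper beats Grove) — no Condorcet loser.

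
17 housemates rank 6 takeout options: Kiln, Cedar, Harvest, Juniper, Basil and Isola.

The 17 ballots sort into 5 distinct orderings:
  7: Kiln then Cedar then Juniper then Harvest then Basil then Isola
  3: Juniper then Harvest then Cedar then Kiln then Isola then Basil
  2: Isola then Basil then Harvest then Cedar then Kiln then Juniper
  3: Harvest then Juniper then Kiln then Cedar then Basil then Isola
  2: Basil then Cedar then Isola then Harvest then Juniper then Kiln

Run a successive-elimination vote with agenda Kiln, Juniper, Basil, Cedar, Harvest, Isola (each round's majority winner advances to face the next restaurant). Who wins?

Round 1: Kiln vs Juniper — 9–8, Kiln advances.
Round 2: Kiln vs Basil — 13–4, Kiln advances.
Round 3: Kiln vs Cedar — 10–7, Kiln advances.
Round 4: Kiln vs Harvest — 7–10, Harvest advances.
Round 5: Harvest vs Isola — 13–4, Harvest advances.
Harvest survives the agenda.

Harvest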